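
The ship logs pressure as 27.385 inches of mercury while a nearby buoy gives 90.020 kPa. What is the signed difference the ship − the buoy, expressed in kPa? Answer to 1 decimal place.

the ship: 27.385 inHg = 92.736 kPa.
Difference: 92.736 − 90.020 = 2.7 kPa.

2.7 kPa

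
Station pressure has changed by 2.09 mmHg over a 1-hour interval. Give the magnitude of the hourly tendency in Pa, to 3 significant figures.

279 Pa per hour

2.09 mmHg / 1 h × 133.322 Pa/mmHg = 279 Pa/h.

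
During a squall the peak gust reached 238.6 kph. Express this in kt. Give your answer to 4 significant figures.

128.8 kt

1 km/h = 0.539957 kt, so 238.6 × 0.539957 = 128.8 kt.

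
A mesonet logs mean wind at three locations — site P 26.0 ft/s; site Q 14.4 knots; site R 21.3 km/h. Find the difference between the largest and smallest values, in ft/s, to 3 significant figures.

site Q: 14.4 kt = 24.3045 ft/s.
site R: 21.3 km/h = 19.4116 ft/s.
Spread: 26.0000 − 19.4116 = 6.59 ft/s.

6.59 ft/s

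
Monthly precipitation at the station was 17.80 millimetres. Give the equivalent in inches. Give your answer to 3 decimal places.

0.701 in

1 mm = 0.0393701 in, so 17.80 × 0.0393701 = 0.701 in.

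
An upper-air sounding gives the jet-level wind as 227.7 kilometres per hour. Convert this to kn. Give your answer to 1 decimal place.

122.9 kt

1 km/h = 0.539957 kt, so 227.7 × 0.539957 = 122.9 kt.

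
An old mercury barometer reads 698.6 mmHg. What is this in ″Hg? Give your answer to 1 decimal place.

1 mmHg = 0.0393701 inHg, so 698.6 × 0.0393701 = 27.5 inHg.

27.5 inHg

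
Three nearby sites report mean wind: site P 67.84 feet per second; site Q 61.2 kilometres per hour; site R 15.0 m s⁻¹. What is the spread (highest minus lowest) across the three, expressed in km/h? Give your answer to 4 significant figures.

20.44 km/h

site P: 67.84 ft/s = 74.4395 km/h.
site R: 15.0 m/s = 54.0000 km/h.
Spread: 74.4395 − 54.0000 = 20.44 km/h.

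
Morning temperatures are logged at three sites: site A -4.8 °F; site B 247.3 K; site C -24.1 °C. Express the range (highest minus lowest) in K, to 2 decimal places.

site A: -4.8 °F = -20.444 °C.
site B: 247.3 K = -25.850 °C.
Spread: (-20.444) − (-25.850) = 5.406 °C.

5.41 K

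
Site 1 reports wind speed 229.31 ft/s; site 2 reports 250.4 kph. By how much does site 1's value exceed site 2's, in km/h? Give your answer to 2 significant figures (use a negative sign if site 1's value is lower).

site 1: 229.31 ft/s = 251.617 km/h.
Difference: 251.617 − 250.400 = 1.2 km/h.

1.2 km/h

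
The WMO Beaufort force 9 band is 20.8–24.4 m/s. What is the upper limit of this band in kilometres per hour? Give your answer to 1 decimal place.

20.8–24.4 m/s × 3.6 = 74.9–87.8 km/h.

87.8 km/h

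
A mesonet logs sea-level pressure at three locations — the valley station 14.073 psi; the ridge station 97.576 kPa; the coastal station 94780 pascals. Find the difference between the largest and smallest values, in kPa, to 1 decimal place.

2.8 kPa

the valley station: 14.073 psi = 97.030 kPa.
the coastal station: 94780 Pa = 94.780 kPa.
Spread: 97.576 − 94.780 = 2.8 kPa.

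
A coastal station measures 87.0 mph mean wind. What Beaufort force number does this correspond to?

87.0 mph = 38.9 m/s, which is Beaufort 12 (hurricane force, ≥32.7 m/s).

Beaufort force 12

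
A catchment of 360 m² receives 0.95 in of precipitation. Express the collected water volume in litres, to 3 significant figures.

8690 litres

Depth: 0.95 in × 25.4 = 24.13 mm.
1 mm over 1 m² is 1 L, so volume = 24.13 × 360 = 8686.8 L ≈ 8690 L.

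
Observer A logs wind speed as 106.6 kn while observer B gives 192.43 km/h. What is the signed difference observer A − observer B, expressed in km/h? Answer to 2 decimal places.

4.99 km/h

observer A: 106.6 kt = 197.4232 km/h.
Difference: 197.4232 − 192.4300 = 4.99 km/h.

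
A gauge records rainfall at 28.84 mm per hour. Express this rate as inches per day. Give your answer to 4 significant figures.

28.84 mm/hour × 0.0393701 in/mm × 24 hour/day = 27.25 in/day.

27.25 in/day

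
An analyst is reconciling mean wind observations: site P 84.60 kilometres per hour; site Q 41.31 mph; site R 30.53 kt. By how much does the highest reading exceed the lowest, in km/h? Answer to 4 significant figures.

site Q: 41.31 mph = 66.4820 km/h.
site R: 30.53 kt = 56.5416 km/h.
Spread: 84.6000 − 56.5416 = 28.06 km/h.

28.06 km/h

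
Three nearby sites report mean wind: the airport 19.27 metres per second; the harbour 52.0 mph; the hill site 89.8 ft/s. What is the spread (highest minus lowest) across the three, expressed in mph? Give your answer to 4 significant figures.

18.12 mph

the airport: 19.27 m/s = 43.1058 mph.
the hill site: 89.8 ft/s = 61.2273 mph.
Spread: 61.2273 − 43.1058 = 18.12 mph.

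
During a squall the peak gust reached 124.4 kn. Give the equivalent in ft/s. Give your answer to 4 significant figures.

210.0 ft/s

1 kt = 1.68781 ft/s, so 124.4 × 1.68781 = 210.0 ft/s.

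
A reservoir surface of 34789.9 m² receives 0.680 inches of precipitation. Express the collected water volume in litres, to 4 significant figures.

600900 litres

Depth: 0.680 in × 25.4 = 17.272 mm.
1 mm over 1 m² is 1 L, so volume = 17.272 × 34789.9 = 600891.15 L ≈ 600900 L.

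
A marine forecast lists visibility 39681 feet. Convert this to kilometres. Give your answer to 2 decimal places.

12.09 km

1 ft = 0.0003048 km, so 39681 × 0.0003048 = 12.09 km.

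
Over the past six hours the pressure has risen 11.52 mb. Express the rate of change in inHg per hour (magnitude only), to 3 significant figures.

0.0567 inHg per hour

11.52 mb / 6 h × 0.02953 inHg/mb = 0.0567 inHg/h.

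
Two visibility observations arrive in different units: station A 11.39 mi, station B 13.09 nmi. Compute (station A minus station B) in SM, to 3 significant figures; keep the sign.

station B: 13.09 nmi = 15.0637 SM.
Difference: 11.3900 − 15.0637 = -3.67 SM.

-3.67 SM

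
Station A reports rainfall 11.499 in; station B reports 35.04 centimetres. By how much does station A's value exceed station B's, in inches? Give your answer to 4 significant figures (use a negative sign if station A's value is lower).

-2.296 in

station B: 35.04 cm = 13.79528 in.
Difference: 11.49900 − 13.79528 = -2.296 in.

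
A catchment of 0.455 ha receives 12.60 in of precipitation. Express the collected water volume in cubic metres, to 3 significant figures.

1460 cubic metres

Depth: 12.60 in × 25.4 = 320.04 mm.
Area: 0.455 ha = 4550 m².
1 mm over 1 m² is 1 L, so volume = 320.04 × 4550 = 1456182 L = 1460 m³.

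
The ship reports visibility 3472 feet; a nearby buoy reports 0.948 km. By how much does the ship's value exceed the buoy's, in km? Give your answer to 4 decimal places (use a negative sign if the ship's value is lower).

the ship: 3472 ft = 1.058266 km.
Difference: 1.058266 − 0.948000 = 0.1103 km.

0.1103 km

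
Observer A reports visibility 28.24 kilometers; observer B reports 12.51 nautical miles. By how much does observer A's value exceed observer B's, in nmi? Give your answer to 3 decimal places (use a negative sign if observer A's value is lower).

2.738 nmi

observer A: 28.24 km = 15.24838 nmi.
Difference: 15.24838 − 12.51000 = 2.738 nmi.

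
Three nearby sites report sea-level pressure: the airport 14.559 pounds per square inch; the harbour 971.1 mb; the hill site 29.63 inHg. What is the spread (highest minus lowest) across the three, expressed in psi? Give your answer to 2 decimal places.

0.47 psi

the harbour: 971.1 mb = 14.0846 psi.
the hill site: 29.63 inHg = 14.5529 psi.
Spread: 14.5590 − 14.0846 = 0.47 psi.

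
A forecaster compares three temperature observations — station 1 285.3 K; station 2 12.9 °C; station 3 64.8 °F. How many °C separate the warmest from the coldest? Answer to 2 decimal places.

station 1: 285.3 K = 12.150 °C.
station 3: 64.8 °F = 18.222 °C.
Spread: 18.222 − 12.150 = 6.072 °C.

6.07 °C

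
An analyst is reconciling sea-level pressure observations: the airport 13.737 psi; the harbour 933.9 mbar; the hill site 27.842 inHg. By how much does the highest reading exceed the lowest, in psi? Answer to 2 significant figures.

0.19 psi

the harbour: 933.9 mb = 13.5451 psi.
the hill site: 27.842 inHg = 13.6747 psi.
Spread: 13.7370 − 13.5451 = 0.19 psi.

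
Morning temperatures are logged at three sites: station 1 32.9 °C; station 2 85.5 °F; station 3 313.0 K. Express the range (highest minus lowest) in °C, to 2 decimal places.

10.13 °C

station 2: 85.5 °F = 29.722 °C.
station 3: 313.0 K = 39.850 °C.
Spread: 39.850 − 29.722 = 10.128 °C.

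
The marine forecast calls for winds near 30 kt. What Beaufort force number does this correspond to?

30 kt lies in the Beaufort 7 band (near gale, 28–33 kt).

Beaufort force 7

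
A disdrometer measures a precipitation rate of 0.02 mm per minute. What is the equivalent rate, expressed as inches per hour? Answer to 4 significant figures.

0.04724 in/hour

0.02 mm/minute × 0.0393701 in/mm × 60 minute/hour = 0.04724 in/hour.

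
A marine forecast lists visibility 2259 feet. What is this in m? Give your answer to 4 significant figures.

688.5 m

1 ft = 0.3048 m, so 2259 × 0.3048 = 688.5 m.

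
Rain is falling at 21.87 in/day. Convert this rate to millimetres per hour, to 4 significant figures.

23.15 mm/hour

21.87 in/day × 25.4 mm/in × 0.0416667 day/hour = 23.15 mm/hour.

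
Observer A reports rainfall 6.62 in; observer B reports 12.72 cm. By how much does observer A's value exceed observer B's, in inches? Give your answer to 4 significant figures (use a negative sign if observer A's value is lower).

1.612 in

observer B: 12.72 cm = 5.00787 in.
Difference: 6.62000 − 5.00787 = 1.612 in.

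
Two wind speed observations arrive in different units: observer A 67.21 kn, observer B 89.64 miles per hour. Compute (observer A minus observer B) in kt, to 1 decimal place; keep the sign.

-10.7 kt

observer B: 89.64 mph = 77.895 kt.
Difference: 67.210 − 77.895 = -10.7 kt.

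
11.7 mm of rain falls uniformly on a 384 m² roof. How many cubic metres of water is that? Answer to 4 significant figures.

4.493 cubic metres

1 mm over 1 m² is 1 L, so volume = 11.7 × 384 = 4492.8 L = 4.493 m³.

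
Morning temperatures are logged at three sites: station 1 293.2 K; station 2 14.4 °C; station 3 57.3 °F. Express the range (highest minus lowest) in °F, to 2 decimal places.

station 1: 293.2 K = 20.050 °C.
station 3: 57.3 °F = 14.056 °C.
Spread: 20.050 − 14.056 = 5.994 °C = 10.79 °F.

10.79 °F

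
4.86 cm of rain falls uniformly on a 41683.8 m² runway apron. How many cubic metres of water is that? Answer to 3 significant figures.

2030 cubic metres

Depth: 4.86 cm × 10 = 48.6 mm.
1 mm over 1 m² is 1 L, so volume = 48.6 × 41683.8 = 2025832.7 L = 2030 m³.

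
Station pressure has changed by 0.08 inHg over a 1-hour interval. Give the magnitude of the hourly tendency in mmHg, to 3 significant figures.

2.03 mmHg per hour

0.08 inHg / 1 h × 25.4 mmHg/inHg = 2.03 mmHg/h.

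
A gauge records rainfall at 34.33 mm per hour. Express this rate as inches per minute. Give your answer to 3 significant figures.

0.0225 in/minute

34.33 mm/hour × 0.0393701 in/mm × 0.0166667 hour/minute = 0.0225 in/minute.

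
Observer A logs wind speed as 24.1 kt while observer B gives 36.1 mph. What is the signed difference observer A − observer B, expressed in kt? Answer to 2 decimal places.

-7.27 kt

observer B: 36.1 mph = 31.3700 kt.
Difference: 24.1000 − 31.3700 = -7.27 kt.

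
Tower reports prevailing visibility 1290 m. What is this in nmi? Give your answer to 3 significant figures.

1 m = 0.000539957 nmi, so 1290 × 0.000539957 = 0.697 nmi.

0.697 nmi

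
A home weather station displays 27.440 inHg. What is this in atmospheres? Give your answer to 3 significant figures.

0.917 atm

1 inHg = 0.0334211 atm, so 27.440 × 0.0334211 = 0.917 atm.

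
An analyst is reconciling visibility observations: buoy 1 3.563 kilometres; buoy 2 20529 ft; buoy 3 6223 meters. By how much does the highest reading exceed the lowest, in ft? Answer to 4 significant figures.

8839 ft

buoy 1: 3.563 km = 11689.63 ft.
buoy 3: 6223 m = 20416.67 ft.
Spread: 20529.00 − 11689.63 = 8839 ft.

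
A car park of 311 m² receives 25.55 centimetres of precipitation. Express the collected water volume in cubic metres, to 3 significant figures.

Depth: 25.55 cm × 10 = 255.5 mm.
1 mm over 1 m² is 1 L, so volume = 255.5 × 311 = 79460.5 L = 79.5 m³.

79.5 cubic metres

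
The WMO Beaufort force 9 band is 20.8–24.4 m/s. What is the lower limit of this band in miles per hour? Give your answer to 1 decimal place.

20.8–24.4 m/s × 2.237 = 46.5–54.6 mph.

46.5 mph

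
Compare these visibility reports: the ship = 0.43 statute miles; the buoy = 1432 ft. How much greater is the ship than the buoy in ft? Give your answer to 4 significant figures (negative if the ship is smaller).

838.4 ft

the ship: 0.43 SM = 2270.400 ft.
Difference: 2270.400 − 1432.000 = 838.4 ft.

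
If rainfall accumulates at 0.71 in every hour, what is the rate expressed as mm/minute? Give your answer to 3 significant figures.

0.71 in/hour × 25.4 mm/in × 0.0166667 hour/minute = 0.301 mm/minute.

0.301 mm/minute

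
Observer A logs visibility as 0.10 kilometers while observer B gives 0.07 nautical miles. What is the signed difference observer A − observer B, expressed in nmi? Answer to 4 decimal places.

-0.0160 nmi

observer A: 0.10 km = 0.053996 nmi.
Difference: 0.053996 − 0.070000 = -0.0160 nmi.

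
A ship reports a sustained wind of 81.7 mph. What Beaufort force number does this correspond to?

81.7 mph = 36.5 m/s, which is Beaufort 12 (hurricane force, ≥32.7 m/s).

Beaufort force 12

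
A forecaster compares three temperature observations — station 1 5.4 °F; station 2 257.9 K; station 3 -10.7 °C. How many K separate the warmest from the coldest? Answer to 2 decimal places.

4.55 K

station 1: 5.4 °F = -14.778 °C.
station 2: 257.9 K = -15.250 °C.
Spread: (-10.700) − (-15.250) = 4.550 °C.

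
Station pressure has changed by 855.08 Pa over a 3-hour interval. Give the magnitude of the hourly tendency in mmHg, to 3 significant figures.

855.08 Pa / 3 h × 0.00750062 mmHg/Pa = 2.14 mmHg/h.

2.14 mmHg per hour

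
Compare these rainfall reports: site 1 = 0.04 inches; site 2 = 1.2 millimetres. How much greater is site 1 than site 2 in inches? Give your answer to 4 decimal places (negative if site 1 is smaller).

-0.0072 in

site 2: 1.2 mm = 0.047244 in.
Difference: 0.040000 − 0.047244 = -0.0072 in.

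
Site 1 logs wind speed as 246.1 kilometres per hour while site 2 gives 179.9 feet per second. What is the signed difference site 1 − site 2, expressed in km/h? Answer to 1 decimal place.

48.7 km/h

site 2: 179.9 ft/s = 197.401 km/h.
Difference: 246.100 − 197.401 = 48.7 km/h.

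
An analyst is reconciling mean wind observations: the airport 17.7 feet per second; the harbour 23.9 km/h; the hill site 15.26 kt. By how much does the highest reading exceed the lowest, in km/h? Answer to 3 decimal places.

the airport: 17.7 ft/s = 19.42186 km/h.
the hill site: 15.26 kt = 28.26152 km/h.
Spread: 28.26152 − 19.42186 = 8.840 km/h.

8.840 km/h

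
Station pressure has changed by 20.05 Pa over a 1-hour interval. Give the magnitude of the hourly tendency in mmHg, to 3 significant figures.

0.150 mmHg per hour

20.05 Pa / 1 h × 0.00750062 mmHg/Pa = 0.150 mmHg/h.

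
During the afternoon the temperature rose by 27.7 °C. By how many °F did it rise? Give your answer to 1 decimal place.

For a temperature change the 32° offset cancels: Δ°F = 27.7 × 1.8 = 49.9 °F.

49.9 °F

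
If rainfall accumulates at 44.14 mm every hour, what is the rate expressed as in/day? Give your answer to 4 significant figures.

44.14 mm/hour × 0.0393701 in/mm × 24 hour/day = 41.71 in/day.

41.71 in/day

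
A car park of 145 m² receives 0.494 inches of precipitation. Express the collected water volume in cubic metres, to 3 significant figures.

Depth: 0.494 in × 25.4 = 12.5476 mm.
1 mm over 1 m² is 1 L, so volume = 12.5476 × 145 = 1819.402 L = 1.82 m³.

1.82 cubic metres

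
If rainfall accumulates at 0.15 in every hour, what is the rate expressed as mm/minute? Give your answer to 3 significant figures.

0.15 in/hour × 25.4 mm/in × 0.0166667 hour/minute = 0.0635 mm/minute.

0.0635 mm/minute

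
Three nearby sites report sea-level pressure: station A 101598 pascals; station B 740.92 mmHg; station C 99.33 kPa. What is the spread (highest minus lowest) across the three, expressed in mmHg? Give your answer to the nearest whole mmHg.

station A: 101598 Pa = 762.05 mmHg.
station C: 99.33 kPa = 745.04 mmHg.
Spread: 762.05 − 740.92 = 21 mmHg.

21 mmHg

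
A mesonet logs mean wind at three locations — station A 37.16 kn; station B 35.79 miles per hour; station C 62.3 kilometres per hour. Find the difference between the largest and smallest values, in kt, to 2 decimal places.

6.06 kt

station B: 35.79 mph = 31.1007 kt.
station C: 62.3 km/h = 33.6393 kt.
Spread: 37.1600 − 31.1007 = 6.06 kt.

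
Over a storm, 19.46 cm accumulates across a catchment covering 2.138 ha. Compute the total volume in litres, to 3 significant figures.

Depth: 19.46 cm × 10 = 194.6 mm.
Area: 2.138 ha = 21380 m².
1 mm over 1 m² is 1 L, so volume = 194.6 × 21380 = 4160548 L ≈ 4160000 L.

4160000 litres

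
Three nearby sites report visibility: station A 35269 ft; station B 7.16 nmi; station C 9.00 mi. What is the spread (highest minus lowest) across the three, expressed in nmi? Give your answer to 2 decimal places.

2.02 nmi

station A: 35269 ft = 5.8045 nmi.
station C: 9.00 SM = 7.8208 nmi.
Spread: 7.8208 − 5.8045 = 2.02 nmi.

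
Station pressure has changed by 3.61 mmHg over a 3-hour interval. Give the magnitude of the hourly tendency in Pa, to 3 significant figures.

3.61 mmHg / 3 h × 133.322 Pa/mmHg = 160 Pa/h.

160 Pa per hour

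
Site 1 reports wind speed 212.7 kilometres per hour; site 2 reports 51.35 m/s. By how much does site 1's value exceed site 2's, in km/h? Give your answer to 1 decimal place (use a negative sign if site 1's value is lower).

site 2: 51.35 m/s = 184.860 km/h.
Difference: 212.700 − 184.860 = 27.8 km/h.

27.8 km/h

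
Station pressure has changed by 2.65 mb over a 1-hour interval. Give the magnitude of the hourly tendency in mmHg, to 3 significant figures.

2.65 mb / 1 h × 0.750062 mmHg/mb = 1.99 mmHg/h.

1.99 mmHg per hour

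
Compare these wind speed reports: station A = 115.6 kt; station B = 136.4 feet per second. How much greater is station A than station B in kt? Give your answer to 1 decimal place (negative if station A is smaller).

34.8 kt

station B: 136.4 ft/s = 80.815 kt.
Difference: 115.600 − 80.815 = 34.8 kt.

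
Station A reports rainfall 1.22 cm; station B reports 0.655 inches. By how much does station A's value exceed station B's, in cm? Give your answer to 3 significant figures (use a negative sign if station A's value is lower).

-0.444 cm

station B: 0.655 in = 1.66370 cm.
Difference: 1.22000 − 1.66370 = -0.444 cm.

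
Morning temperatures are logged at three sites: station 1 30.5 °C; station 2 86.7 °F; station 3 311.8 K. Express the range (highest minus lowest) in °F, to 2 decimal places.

14.87 °F

station 2: 86.7 °F = 30.389 °C.
station 3: 311.8 K = 38.650 °C.
Spread: 38.650 − 30.389 = 8.261 °C = 14.87 °F.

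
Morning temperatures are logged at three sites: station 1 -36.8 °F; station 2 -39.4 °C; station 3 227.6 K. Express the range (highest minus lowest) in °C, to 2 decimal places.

7.33 °C

station 1: -36.8 °F = -38.222 °C.
station 3: 227.6 K = -45.550 °C.
Spread: (-38.222) − (-45.550) = 7.328 °C.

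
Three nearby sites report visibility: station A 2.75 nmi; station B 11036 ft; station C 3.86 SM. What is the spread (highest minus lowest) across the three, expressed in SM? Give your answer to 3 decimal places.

station A: 2.75 nmi = 3.16464 SM.
station B: 11036 ft = 2.09015 SM.
Spread: 3.86000 − 2.09015 = 1.770 SM.

1.770 SM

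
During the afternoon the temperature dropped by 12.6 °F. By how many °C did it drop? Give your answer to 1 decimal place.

Converting a difference, only the 9/5 scale factor applies: Δ°C = 12.6 × 0.5556 = 7.0 °C.

7.0 °C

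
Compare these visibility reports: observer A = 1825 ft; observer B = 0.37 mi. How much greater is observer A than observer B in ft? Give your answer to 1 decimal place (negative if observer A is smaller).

-128.6 ft

observer B: 0.37 SM = 1953.600 ft.
Difference: 1825.000 − 1953.600 = -128.6 ft.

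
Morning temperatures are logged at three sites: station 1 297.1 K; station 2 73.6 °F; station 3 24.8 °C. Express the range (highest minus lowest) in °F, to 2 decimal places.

station 1: 297.1 K = 23.950 °C.
station 2: 73.6 °F = 23.111 °C.
Spread: 24.800 − 23.111 = 1.689 °C = 3.04 °F.

3.04 °F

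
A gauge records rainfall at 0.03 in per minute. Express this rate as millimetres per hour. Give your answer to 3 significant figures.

0.03 in/minute × 25.4 mm/in × 60 minute/hour = 45.7 mm/hour.

45.7 mm/hour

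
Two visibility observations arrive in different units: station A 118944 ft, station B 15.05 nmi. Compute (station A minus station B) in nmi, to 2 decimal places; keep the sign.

station A: 118944 ft = 19.5757 nmi.
Difference: 19.5757 − 15.0500 = 4.53 nmi.

4.53 nmi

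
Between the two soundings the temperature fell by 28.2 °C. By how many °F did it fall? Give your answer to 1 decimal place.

A change of 1 °C equals a change of 1.8 °F: Δ°F = 28.2 × 1.8 = 50.8 °F.

50.8 °F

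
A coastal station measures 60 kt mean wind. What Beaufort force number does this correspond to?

60 kt lies in the Beaufort 11 band (violent storm, 56–63 kt).

Beaufort force 11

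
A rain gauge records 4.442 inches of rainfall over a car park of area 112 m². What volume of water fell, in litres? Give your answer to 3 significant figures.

Depth: 4.442 in × 25.4 = 112.8268 mm.
1 mm over 1 m² is 1 L, so volume = 112.8268 × 112 = 12636.602 L ≈ 12600 L.

12600 litres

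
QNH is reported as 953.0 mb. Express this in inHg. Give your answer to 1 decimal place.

28.1 inHg

1 mb = 0.02953 inHg, so 953.0 × 0.02953 = 28.1 inHg.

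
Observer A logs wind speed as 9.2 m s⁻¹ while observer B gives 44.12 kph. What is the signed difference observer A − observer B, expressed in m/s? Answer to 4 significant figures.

observer B: 44.12 km/h = 12.25556 m/s.
Difference: 9.20000 − 12.25556 = -3.056 m/s.

-3.056 m/s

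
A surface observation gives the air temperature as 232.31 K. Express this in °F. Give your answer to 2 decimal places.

First to °C: -40.84 °C.
Then to °F: -41.51 °F.

-41.51 °F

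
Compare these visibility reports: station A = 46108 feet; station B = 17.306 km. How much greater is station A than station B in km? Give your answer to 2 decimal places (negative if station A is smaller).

-3.25 km

station A: 46108 ft = 14.0537 km.
Difference: 14.0537 − 17.3060 = -3.25 km.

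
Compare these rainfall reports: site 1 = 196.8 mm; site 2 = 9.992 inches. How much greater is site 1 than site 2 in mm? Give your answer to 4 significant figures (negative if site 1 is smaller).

-57.00 mm

site 2: 9.992 in = 253.7968 mm.
Difference: 196.8000 − 253.7968 = -57.00 mm.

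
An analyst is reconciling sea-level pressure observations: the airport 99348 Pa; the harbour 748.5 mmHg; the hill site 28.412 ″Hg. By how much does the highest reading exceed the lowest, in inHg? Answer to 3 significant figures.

the airport: 99348 Pa = 29.3374 inHg.
the harbour: 748.5 mmHg = 29.4685 inHg.
Spread: 29.4685 − 28.4120 = 1.06 inHg.

1.06 inHg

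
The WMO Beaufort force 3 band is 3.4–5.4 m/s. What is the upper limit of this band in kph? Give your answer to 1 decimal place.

19.4 km/h

3.4–5.4 m/s × 3.6 = 12.2–19.4 km/h.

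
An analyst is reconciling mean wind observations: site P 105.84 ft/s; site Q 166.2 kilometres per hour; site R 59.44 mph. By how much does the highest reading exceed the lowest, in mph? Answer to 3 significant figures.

site P: 105.84 ft/s = 72.164 mph.
site Q: 166.2 km/h = 103.272 mph.
Spread: 103.272 − 59.440 = 43.8 mph.

43.8 mph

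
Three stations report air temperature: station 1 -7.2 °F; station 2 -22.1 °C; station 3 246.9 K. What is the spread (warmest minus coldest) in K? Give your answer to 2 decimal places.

station 1: -7.2 °F = -21.778 °C.
station 3: 246.9 K = -26.250 °C.
Spread: (-21.778) − (-26.250) = 4.472 °C.

4.47 K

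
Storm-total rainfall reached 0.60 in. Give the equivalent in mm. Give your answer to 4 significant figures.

15.24 mm

1 in = 25.4 mm, so 0.60 × 25.4 = 15.24 mm.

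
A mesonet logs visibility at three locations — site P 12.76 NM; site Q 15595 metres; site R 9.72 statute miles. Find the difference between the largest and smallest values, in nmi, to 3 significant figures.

site Q: 15595 m = 8.4206 nmi.
site R: 9.72 SM = 8.4464 nmi.
Spread: 12.7600 − 8.4206 = 4.34 nmi.

4.34 nmi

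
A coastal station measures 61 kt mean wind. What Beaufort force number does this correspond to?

Beaufort force 11

61 kt lies in the Beaufort 11 band (violent storm, 56–63 kt).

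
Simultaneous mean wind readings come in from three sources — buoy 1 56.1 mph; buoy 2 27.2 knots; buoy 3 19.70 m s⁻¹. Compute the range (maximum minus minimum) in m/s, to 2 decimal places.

11.09 m/s

buoy 1: 56.1 mph = 25.0789 m/s.
buoy 2: 27.2 kt = 13.9929 m/s.
Spread: 25.0789 − 13.9929 = 11.09 m/s.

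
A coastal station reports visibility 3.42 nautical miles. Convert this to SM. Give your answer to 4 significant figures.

1 nmi = 1.15078 SM, so 3.42 × 1.15078 = 3.936 SM.

3.936 SM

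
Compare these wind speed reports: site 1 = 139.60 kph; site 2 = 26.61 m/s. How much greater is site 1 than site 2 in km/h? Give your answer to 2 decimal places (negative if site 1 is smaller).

site 2: 26.61 m/s = 95.7960 km/h.
Difference: 139.6000 − 95.7960 = 43.80 km/h.

43.80 km/h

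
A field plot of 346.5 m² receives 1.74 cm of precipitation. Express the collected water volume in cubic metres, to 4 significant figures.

Depth: 1.74 cm × 10 = 17.4 mm.
1 mm over 1 m² is 1 L, so volume = 17.4 × 346.5 = 6029.1 L = 6.029 m³.

6.029 cubic metres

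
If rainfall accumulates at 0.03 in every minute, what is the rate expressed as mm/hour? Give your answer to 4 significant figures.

0.03 in/minute × 25.4 mm/in × 60 minute/hour = 45.72 mm/hour.

45.72 mm/hour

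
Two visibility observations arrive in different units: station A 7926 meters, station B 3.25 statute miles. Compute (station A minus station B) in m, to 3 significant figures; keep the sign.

2700 m

station B: 3.25 SM = 5230.37 m.
Difference: 7926.00 − 5230.37 = 2700 m.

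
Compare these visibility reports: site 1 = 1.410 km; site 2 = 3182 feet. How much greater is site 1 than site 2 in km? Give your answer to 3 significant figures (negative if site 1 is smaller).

site 2: 3182 ft = 0.96987 km.
Difference: 1.41000 − 0.96987 = 0.440 km.

0.440 km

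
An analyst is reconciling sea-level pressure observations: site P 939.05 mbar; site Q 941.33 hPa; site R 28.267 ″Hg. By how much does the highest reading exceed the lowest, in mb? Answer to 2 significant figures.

18 mb

site Q: 941.33 hPa = 941.33 mb.
site R: 28.267 inHg = 957.23 mb.
Spread: 957.23 − 939.05 = 18 mb.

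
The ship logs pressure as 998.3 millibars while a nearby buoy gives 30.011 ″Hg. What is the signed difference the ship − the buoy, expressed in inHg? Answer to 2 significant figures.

the ship: 998.3 mb = 29.4798 inHg.
Difference: 29.4798 − 30.0110 = -0.53 inHg.

-0.53 inHg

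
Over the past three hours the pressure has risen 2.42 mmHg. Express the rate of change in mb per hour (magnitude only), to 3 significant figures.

2.42 mmHg / 3 h × 1.33322 mb/mmHg = 1.08 mb/h.

1.08 mb per hour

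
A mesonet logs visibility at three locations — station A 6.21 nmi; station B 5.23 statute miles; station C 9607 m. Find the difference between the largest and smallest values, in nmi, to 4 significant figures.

station B: 5.23 SM = 4.54475 nmi.
station C: 9607 m = 5.18737 nmi.
Spread: 6.21000 − 4.54475 = 1.665 nmi.

1.665 nmi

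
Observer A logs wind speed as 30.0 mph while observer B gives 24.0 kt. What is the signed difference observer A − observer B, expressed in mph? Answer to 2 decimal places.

observer B: 24.0 kt = 27.6187 mph.
Difference: 30.0000 − 27.6187 = 2.38 mph.

2.38 mph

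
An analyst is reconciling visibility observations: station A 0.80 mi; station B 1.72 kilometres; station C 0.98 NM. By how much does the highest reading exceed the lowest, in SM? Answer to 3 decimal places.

station B: 1.72 km = 1.06876 SM.
station C: 0.98 nmi = 1.12776 SM.
Spread: 1.12776 − 0.80000 = 0.328 SM.

0.328 SM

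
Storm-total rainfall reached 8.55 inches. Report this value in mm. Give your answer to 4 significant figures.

217.2 mm

1 in = 25.4 mm, so 8.55 × 25.4 = 217.2 mm.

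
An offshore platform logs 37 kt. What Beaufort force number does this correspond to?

37 kt lies in the Beaufort 8 band (gale, 34–40 kt).

Beaufort force 8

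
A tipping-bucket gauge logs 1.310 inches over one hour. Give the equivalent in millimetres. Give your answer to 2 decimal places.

33.27 mm

1 in = 25.4 mm, so 1.310 × 25.4 = 33.27 mm.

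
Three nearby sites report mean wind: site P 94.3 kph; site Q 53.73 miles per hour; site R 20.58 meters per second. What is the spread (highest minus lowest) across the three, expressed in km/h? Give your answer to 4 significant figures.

20.21 km/h

site Q: 53.73 mph = 86.4701 km/h.
site R: 20.58 m/s = 74.0880 km/h.
Spread: 94.3000 − 74.0880 = 20.21 km/h.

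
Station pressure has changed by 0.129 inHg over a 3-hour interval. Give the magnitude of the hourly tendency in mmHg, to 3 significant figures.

1.09 mmHg per hour

0.129 inHg / 3 h × 25.4 mmHg/inHg = 1.09 mmHg/h.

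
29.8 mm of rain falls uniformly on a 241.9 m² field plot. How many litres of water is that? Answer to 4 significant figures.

7209 litres

1 mm over 1 m² is 1 L, so volume = 29.8 × 241.9 = 7208.62 L ≈ 7209 L.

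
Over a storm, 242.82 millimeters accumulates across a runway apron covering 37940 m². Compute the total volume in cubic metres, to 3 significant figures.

9210 cubic metres

1 mm over 1 m² is 1 L, so volume = 242.82 × 37940 = 9212590.8 L = 9210 m³.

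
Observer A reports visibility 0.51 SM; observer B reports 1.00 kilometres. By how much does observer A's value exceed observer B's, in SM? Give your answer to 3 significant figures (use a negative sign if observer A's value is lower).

observer B: 1.00 km = 0.62137 SM.
Difference: 0.51000 − 0.62137 = -0.111 SM.

-0.111 SM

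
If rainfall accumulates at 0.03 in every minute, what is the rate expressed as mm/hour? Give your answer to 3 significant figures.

45.7 mm/hour

0.03 in/minute × 25.4 mm/in × 60 minute/hour = 45.7 mm/hour.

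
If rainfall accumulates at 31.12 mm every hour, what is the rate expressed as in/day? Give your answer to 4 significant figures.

31.12 mm/hour × 0.0393701 in/mm × 24 hour/day = 29.40 in/day.

29.40 in/day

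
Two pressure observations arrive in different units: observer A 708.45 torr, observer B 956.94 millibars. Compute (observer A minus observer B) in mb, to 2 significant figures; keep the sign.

observer A: 708.45 mmHg = 944.52 mb.
Difference: 944.52 − 956.94 = -12 mb.

-12 mb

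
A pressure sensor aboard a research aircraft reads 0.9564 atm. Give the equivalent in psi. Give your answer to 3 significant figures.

1 atm = 14.6959 psi, so 0.9564 × 14.6959 = 14.1 psi.

14.1 psi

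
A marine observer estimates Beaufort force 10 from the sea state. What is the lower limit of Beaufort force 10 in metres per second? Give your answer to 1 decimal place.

Beaufort 10 (storm) spans 24.5–28.4 m/s.

24.5 m/s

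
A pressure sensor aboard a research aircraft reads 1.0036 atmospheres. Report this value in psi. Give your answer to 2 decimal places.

1 atm = 14.6959 psi, so 1.0036 × 14.6959 = 14.75 psi.

14.75 psi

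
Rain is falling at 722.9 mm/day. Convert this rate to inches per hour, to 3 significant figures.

722.9 mm/day × 0.0393701 in/mm × 0.0416667 day/hour = 1.19 in/hour.

1.19 in/hour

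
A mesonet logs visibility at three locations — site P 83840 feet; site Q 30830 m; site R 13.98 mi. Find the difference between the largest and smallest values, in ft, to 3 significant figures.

site Q: 30830 m = 101148.29 ft.
site R: 13.98 SM = 73814.40 ft.
Spread: 101148.29 − 73814.40 = 27300 ft.

27300 ft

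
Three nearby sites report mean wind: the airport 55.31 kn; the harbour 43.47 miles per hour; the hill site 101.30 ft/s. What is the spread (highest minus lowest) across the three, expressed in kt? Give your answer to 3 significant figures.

22.2 kt

the harbour: 43.47 mph = 37.774 kt.
the hill site: 101.30 ft/s = 60.019 kt.
Spread: 60.019 − 37.774 = 22.2 kt.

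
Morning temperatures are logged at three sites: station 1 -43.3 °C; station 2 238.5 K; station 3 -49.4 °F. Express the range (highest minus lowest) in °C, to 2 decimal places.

station 2: 238.5 K = -34.650 °C.
station 3: -49.4 °F = -45.222 °C.
Spread: (-34.650) − (-45.222) = 10.572 °C.

10.57 °C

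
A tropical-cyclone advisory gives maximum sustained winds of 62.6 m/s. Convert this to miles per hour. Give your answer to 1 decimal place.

1 m/s = 2.23694 mph, so 62.6 × 2.23694 = 140.0 mph.

140.0 mph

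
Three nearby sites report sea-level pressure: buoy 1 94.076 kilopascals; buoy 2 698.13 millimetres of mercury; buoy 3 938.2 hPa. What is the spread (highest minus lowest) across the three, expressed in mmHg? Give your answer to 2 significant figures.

buoy 1: 94.076 kPa = 705.628 mmHg.
buoy 3: 938.2 hPa = 703.708 mmHg.
Spread: 705.628 − 698.130 = 7.5 mmHg.

7.5 mmHg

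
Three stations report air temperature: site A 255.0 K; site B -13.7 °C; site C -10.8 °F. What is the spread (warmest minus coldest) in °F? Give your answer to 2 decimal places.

18.14 °F

site A: 255.0 K = -18.150 °C.
site C: -10.8 °F = -23.778 °C.
Spread: (-13.700) − (-23.778) = 10.078 °C = 18.14 °F.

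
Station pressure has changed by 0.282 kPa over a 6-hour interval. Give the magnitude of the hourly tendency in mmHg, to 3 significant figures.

0.282 kPa / 6 h × 7.50062 mmHg/kPa = 0.353 mmHg/h.

0.353 mmHg per hour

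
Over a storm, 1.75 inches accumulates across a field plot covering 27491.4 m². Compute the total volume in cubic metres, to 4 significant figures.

1222 cubic metres

Depth: 1.75 in × 25.4 = 44.45 mm.
1 mm over 1 m² is 1 L, so volume = 44.45 × 27491.4 = 1221992.7 L = 1222 m³.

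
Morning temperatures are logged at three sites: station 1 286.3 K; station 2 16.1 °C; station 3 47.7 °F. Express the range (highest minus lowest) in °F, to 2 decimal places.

station 1: 286.3 K = 13.150 °C.
station 3: 47.7 °F = 8.722 °C.
Spread: 16.100 − 8.722 = 7.378 °C = 13.28 °F.

13.28 °F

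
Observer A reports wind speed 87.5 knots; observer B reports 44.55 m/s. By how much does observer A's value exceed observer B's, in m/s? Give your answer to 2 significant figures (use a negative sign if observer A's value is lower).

observer A: 87.5 kt = 45.0139 m/s.
Difference: 45.0139 − 44.5500 = 0.46 m/s.

0.46 m/s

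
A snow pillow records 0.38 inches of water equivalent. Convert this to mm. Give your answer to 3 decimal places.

9.652 mm

1 in = 25.4 mm, so 0.38 × 25.4 = 9.652 mm.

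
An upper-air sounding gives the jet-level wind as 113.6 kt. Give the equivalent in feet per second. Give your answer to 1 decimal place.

191.7 ft/s

1 kt = 1.68781 ft/s, so 113.6 × 1.68781 = 191.7 ft/s.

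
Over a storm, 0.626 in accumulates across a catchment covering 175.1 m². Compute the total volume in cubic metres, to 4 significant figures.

2.784 cubic metres

Depth: 0.626 in × 25.4 = 15.9004 mm.
1 mm over 1 m² is 1 L, so volume = 15.9004 × 175.1 = 2784.16 L = 2.784 m³.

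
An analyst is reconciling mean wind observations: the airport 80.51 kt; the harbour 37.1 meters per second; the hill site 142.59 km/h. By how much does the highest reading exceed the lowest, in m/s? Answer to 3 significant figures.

the airport: 80.51 kt = 41.4179 m/s.
the hill site: 142.59 km/h = 39.6083 m/s.
Spread: 41.4179 − 37.1000 = 4.32 m/s.

4.32 m/s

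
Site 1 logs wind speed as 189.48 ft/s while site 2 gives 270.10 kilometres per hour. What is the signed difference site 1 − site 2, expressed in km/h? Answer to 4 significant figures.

-62.19 km/h

site 1: 189.48 ft/s = 207.9126 km/h.
Difference: 207.9126 − 270.1000 = -62.19 km/h.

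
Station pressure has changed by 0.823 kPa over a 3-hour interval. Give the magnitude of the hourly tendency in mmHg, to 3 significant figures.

2.06 mmHg per hour

0.823 kPa / 3 h × 7.50062 mmHg/kPa = 2.06 mmHg/h.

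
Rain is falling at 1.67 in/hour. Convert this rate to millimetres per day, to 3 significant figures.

1.67 in/hour × 25.4 mm/in × 24 hour/day = 1020 mm/day.

1020 mm/day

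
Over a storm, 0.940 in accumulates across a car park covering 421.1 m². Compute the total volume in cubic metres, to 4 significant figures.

Depth: 0.940 in × 25.4 = 23.876 mm.
1 mm over 1 m² is 1 L, so volume = 23.876 × 421.1 = 10054.184 L = 10.05 m³.

10.05 cubic metres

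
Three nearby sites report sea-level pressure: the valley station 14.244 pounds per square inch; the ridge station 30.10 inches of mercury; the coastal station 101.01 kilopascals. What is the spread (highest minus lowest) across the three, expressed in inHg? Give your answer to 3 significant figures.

the valley station: 14.244 psi = 29.0011 inHg.
the coastal station: 101.01 kPa = 29.8282 inHg.
Spread: 30.1000 − 29.0011 = 1.10 inHg.

1.10 inHg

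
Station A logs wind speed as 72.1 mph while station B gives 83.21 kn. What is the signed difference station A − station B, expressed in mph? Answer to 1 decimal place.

-23.7 mph

station B: 83.21 kt = 95.756 mph.
Difference: 72.100 − 95.756 = -23.7 mph.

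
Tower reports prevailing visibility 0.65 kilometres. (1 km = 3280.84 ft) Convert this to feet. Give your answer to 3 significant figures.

2130 ft

1 km = 3280.84 ft, so 0.65 × 3280.84 = 2130 ft.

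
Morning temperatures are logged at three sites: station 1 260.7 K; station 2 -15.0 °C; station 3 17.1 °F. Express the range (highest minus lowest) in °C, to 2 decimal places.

6.72 °C

station 1: 260.7 K = -12.450 °C.
station 3: 17.1 °F = -8.278 °C.
Spread: (-8.278) − (-15.000) = 6.722 °C.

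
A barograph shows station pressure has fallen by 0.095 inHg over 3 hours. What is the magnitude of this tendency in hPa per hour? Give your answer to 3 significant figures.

0.095 inHg / 3 h × 33.8639 hPa/inHg = 1.07 hPa/h.

1.07 hPa per hour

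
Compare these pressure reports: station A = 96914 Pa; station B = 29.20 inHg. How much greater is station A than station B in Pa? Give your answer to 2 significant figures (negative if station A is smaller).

-2000 Pa

station B: 29.20 inHg = 98882.56 Pa.
Difference: 96914.00 − 98882.56 = -2000 Pa.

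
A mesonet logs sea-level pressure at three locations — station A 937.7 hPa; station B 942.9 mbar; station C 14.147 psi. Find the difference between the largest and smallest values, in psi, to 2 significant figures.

station A: 937.7 hPa = 13.6002 psi.
station B: 942.9 mb = 13.6756 psi.
Spread: 14.1470 − 13.6002 = 0.55 psi.

0.55 psi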